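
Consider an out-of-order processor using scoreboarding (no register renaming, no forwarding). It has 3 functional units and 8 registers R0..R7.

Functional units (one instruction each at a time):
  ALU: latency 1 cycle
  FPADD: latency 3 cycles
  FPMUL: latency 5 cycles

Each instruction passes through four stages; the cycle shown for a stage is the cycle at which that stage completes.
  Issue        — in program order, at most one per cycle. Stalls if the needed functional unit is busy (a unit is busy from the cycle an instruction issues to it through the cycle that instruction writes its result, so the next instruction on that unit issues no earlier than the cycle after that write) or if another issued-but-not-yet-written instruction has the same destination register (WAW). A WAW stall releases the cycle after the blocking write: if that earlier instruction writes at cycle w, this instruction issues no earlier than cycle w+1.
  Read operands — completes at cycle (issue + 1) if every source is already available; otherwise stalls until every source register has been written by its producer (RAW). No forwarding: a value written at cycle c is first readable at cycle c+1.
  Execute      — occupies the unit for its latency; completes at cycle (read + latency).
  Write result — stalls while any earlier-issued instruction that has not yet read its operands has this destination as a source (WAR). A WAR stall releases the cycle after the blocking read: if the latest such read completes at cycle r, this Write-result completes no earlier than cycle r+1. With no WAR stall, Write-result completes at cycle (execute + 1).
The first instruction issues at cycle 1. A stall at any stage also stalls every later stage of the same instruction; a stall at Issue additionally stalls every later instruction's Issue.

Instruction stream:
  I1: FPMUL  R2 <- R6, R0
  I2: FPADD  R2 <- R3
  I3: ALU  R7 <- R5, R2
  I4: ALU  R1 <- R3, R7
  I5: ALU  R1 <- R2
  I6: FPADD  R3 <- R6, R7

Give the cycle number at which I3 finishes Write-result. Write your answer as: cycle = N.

[I1] 1/2/7/8
[I2] 9/10/13/14  (WAW R2: wait I1 write@8)
[I3] 10/15/16/17  (RAW R2: wait I2 write@14)
[I4] 18/19/20/21  (struct: ALU busy until I3 writes@17)
[I5] 22/23/24/25  (struct: ALU busy until I4 writes@21)
[I6] 23/24/27/28

cycle = 17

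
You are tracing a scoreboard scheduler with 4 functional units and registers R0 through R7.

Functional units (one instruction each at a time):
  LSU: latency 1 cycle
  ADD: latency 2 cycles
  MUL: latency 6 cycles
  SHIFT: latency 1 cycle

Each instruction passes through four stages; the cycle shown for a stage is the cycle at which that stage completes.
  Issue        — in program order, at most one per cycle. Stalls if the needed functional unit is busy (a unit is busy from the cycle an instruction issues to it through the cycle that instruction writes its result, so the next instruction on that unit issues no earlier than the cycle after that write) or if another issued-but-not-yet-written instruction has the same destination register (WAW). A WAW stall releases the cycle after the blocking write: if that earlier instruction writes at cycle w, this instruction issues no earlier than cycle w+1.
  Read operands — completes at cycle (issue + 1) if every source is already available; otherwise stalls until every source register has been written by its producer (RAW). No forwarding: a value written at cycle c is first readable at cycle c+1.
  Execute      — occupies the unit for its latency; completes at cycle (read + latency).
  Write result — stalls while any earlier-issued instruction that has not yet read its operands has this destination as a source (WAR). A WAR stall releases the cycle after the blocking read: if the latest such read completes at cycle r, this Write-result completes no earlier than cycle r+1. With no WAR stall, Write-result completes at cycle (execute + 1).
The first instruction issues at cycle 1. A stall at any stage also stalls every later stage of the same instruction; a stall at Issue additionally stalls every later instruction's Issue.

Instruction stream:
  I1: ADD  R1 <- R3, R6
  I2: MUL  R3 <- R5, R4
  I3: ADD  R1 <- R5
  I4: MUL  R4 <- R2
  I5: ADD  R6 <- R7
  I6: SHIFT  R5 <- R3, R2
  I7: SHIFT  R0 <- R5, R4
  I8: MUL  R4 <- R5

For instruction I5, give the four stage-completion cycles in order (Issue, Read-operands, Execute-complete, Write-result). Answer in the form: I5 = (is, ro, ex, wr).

I5 = (12, 13, 15, 16)

[I1] 1/2/4/5
[I2] 2/3/9/10
[I3] 6/7/9/10  (struct: ADD busy until I1 writes@5)
[I4] 11/12/18/19  (struct: MUL busy until I2 writes@10)
[I5] 12/13/15/16
[I6] 13/14/15/16
[I7] 17/20/21/22  (struct: SHIFT busy until I6 writes@16; RAW R4: wait I4 write@19)
[I8] 20/21/27/28  (struct: MUL busy until I4 writes@19)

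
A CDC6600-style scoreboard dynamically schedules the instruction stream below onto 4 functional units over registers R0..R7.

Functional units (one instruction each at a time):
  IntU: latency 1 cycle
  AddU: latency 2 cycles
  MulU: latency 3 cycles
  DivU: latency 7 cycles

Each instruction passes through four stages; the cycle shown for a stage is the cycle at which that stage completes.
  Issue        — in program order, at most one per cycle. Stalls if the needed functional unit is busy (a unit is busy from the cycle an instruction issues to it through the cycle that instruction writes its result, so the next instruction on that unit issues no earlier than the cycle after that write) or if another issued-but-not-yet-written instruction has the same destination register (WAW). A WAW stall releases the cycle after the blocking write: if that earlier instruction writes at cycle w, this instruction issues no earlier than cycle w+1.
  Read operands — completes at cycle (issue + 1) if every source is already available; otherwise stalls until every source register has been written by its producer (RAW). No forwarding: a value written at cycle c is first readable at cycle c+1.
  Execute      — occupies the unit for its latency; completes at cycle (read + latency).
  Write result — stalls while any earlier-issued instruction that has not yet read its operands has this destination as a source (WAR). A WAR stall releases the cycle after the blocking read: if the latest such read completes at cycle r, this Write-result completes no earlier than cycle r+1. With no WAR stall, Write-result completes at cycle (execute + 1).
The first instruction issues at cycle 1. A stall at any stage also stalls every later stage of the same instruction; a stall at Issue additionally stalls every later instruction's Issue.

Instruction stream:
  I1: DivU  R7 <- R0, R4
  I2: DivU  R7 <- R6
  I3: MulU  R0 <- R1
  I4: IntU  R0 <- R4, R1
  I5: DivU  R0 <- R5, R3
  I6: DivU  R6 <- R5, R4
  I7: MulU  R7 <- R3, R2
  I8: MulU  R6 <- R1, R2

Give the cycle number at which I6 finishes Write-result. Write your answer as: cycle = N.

cycle = 41

[1] I1→DivU
[2] I1 RO
[9] I1 EX
[10] I1 WR R7
[11] I2→DivU
[12] I2 RO; I3→MulU
[13] I3 RO
[16] I3 EX
[17] I3 WR R0
[18] I4→IntU
[19] I2 EX; I4 RO
[20] I2 WR R7; I4 EX
[21] I4 WR R0
[22] I5→DivU
[23] I5 RO
[30] I5 EX
[31] I5 WR R0
[32] I6→DivU
[33] I6 RO; I7→MulU
[34] I7 RO
[37] I7 EX
[38] I7 WR R7
[40] I6 EX
[41] I6 WR R6
[42] I8→MulU
[43] I8 RO
[46] I8 EX
[47] I8 WR R6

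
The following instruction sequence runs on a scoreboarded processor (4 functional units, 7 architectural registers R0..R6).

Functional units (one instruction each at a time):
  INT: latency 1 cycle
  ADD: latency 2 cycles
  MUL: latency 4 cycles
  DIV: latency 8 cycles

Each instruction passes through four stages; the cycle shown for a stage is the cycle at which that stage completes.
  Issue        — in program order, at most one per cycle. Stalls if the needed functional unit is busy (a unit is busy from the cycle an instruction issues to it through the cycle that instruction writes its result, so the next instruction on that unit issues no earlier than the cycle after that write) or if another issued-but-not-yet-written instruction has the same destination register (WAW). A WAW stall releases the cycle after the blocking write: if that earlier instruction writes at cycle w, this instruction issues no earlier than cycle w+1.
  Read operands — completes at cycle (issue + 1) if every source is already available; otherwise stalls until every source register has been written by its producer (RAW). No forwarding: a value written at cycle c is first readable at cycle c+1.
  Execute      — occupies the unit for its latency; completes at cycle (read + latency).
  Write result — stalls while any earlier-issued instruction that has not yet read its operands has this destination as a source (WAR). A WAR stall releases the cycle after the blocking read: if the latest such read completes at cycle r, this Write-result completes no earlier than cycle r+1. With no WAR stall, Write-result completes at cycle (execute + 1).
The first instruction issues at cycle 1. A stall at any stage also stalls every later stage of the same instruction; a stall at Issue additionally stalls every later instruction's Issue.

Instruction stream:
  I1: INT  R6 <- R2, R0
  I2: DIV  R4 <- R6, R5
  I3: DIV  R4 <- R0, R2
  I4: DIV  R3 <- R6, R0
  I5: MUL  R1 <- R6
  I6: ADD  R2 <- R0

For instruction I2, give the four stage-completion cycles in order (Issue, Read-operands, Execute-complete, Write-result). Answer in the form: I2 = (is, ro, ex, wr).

cycle 1: I1 issues→INT
cycle 2: I1 reads · I2 issues→DIV
cycle 3: I1 exec-done
cycle 4: I1 writes R6
cycle 5: I2 reads
cycle 13: I2 exec-done
cycle 14: I2 writes R4
cycle 15: I3 issues→DIV
cycle 16: I3 reads
cycle 24: I3 exec-done
cycle 25: I3 writes R4
cycle 26: I4 issues→DIV
cycle 27: I4 reads · I5 issues→MUL
cycle 28: I5 reads · I6 issues→ADD
cycle 29: I6 reads
cycle 31: I6 exec-done
cycle 32: I5 exec-done · I6 writes R2
cycle 33: I5 writes R1
cycle 35: I4 exec-done
cycle 36: I4 writes R3

I2 = (2, 5, 13, 14)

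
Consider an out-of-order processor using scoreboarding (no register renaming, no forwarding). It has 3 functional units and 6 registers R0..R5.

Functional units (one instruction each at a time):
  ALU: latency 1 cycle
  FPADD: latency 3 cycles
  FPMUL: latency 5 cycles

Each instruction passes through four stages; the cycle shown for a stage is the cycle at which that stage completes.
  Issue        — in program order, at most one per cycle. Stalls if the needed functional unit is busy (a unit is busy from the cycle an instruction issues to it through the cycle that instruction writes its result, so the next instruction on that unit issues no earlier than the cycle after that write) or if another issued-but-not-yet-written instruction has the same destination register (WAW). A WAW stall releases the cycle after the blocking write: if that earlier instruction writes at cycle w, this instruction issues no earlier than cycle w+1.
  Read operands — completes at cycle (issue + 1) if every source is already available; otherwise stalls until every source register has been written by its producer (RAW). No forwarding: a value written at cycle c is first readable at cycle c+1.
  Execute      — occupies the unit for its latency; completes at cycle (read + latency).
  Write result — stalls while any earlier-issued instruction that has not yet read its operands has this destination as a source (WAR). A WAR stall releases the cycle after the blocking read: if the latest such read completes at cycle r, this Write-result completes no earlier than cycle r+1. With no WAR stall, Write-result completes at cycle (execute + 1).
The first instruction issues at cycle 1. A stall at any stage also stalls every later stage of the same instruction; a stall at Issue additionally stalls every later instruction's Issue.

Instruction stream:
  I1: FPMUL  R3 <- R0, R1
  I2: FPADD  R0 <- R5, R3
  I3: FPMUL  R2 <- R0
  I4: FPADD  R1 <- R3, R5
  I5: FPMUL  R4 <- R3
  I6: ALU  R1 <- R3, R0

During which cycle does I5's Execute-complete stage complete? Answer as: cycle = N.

1) issue 1, read 2, done 7, write 8
2) issue 2, read 9, done 12, write 13  <RAW R3: wait I1 write@8>
3) issue 9, read 14, done 19, write 20  <struct: FPMUL busy until I1 writes@8 / RAW R0: wait I2 write@13>
4) issue 14, read 15, done 18, write 19  <struct: FPADD busy until I2 writes@13>
5) issue 21, read 22, done 27, write 28  <struct: FPMUL busy until I3 writes@20>
6) issue 22, read 23, done 24, write 25

cycle = 27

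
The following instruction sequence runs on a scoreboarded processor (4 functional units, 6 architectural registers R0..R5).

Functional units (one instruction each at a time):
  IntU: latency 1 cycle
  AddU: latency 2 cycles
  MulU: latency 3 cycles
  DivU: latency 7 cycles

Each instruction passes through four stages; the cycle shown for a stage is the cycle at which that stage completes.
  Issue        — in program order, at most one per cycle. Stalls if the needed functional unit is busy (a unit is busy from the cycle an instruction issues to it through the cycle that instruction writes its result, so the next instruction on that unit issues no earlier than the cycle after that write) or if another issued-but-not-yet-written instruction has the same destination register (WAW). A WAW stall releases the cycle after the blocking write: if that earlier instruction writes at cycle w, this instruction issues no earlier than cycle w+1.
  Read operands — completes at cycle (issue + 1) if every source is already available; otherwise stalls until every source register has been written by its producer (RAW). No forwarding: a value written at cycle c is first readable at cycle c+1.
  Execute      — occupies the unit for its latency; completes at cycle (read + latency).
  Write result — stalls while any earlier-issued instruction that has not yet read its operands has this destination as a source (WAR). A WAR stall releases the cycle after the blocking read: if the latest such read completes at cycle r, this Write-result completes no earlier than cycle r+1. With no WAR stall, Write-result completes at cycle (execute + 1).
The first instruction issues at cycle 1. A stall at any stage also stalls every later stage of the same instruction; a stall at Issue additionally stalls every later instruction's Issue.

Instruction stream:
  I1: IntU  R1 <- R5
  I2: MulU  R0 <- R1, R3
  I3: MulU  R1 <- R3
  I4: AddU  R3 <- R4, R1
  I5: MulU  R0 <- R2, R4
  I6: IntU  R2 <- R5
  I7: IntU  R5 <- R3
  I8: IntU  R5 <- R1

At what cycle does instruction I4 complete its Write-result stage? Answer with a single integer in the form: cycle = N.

cycle = 19

[1] I1→IntU
[2] I1 RO · I2→MulU
[3] I1 EX
[4] I1 WR R1
[5] I2 RO
[8] I2 EX
[9] I2 WR R0
[10] I3→MulU
[11] I3 RO · I4→AddU
[14] I3 EX
[15] I3 WR R1
[16] I4 RO · I5→MulU
[17] I5 RO · I6→IntU
[18] I4 EX · I6 RO
[19] I4 WR R3 · I6 EX
[20] I5 EX · I6 WR R2
[21] I5 WR R0 · I7→IntU
[22] I7 RO
[23] I7 EX
[24] I7 WR R5
[25] I8→IntU
[26] I8 RO
[27] I8 EX
[28] I8 WR R5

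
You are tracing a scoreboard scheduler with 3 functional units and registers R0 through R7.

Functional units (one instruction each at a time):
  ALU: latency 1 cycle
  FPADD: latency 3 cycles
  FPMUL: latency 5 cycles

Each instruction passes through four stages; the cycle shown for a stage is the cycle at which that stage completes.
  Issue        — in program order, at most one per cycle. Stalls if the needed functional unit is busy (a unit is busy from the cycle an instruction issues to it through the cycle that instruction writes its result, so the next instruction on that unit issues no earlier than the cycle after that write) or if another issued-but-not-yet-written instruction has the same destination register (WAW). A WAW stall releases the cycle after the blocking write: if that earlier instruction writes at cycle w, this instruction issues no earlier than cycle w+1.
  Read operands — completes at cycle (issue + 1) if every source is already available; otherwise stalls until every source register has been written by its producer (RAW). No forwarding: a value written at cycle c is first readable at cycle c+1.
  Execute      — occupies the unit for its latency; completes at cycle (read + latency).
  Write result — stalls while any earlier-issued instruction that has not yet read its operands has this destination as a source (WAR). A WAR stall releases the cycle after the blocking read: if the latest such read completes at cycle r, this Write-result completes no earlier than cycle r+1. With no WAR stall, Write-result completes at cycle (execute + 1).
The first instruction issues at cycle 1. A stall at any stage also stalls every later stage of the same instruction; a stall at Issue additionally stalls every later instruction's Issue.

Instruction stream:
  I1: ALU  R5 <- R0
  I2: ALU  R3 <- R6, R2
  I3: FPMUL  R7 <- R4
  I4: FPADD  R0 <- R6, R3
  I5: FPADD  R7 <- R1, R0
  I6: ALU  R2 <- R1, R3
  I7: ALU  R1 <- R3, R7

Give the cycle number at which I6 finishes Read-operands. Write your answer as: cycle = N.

cycle = 16

cycle 1: I1 dispatched to ALU
cycle 2: I1 operands ready
cycle 3: I1 complete
cycle 4: R5←I1
cycle 5: I2 dispatched to ALU
cycle 6: I2 operands ready; I3 dispatched to FPMUL
cycle 7: I2 complete; I3 operands ready; I4 dispatched to FPADD
cycle 8: R3←I2
cycle 9: I4 operands ready
cycle 12: I3 complete; I4 complete
cycle 13: R7←I3; R0←I4
cycle 14: I5 dispatched to FPADD
cycle 15: I5 operands ready; I6 dispatched to ALU
cycle 16: I6 operands ready
cycle 17: I6 complete
cycle 18: I5 complete; R2←I6
cycle 19: R7←I5; I7 dispatched to ALU
cycle 20: I7 operands ready
cycle 21: I7 complete
cycle 22: R1←I7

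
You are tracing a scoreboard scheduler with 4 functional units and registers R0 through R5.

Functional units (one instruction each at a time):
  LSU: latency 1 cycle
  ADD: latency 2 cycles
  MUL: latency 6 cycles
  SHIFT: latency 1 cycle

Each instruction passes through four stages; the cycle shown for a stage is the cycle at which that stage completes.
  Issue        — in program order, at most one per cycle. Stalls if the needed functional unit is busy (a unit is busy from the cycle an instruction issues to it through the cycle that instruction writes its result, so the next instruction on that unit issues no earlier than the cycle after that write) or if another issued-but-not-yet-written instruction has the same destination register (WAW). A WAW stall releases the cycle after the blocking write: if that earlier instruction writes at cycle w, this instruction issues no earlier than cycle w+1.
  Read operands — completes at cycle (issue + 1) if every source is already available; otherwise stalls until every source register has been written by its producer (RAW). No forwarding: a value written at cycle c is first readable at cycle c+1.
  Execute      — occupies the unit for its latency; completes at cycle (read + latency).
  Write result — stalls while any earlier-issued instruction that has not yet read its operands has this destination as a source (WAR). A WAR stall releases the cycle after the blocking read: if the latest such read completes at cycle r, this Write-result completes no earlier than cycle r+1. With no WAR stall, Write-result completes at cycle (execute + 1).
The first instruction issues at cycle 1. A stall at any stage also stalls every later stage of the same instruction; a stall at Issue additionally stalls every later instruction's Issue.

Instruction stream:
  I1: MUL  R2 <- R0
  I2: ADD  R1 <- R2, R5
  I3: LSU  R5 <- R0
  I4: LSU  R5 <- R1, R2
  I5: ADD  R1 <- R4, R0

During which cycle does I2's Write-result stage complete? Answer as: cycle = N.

cycle 1: I1 dispatched to MUL
cycle 2: I1 operands ready | I2 dispatched to ADD
cycle 3: I3 dispatched to LSU
cycle 4: I3 operands ready
cycle 5: I3 complete
cycle 8: I1 complete
cycle 9: R2←I1
cycle 10: I2 operands ready
cycle 11: R5←I3
cycle 12: I2 complete | I4 dispatched to LSU
cycle 13: R1←I2
cycle 14: I4 operands ready | I5 dispatched to ADD
cycle 15: I4 complete | I5 operands ready
cycle 16: R5←I4
cycle 17: I5 complete
cycle 18: R1←I5

cycle = 13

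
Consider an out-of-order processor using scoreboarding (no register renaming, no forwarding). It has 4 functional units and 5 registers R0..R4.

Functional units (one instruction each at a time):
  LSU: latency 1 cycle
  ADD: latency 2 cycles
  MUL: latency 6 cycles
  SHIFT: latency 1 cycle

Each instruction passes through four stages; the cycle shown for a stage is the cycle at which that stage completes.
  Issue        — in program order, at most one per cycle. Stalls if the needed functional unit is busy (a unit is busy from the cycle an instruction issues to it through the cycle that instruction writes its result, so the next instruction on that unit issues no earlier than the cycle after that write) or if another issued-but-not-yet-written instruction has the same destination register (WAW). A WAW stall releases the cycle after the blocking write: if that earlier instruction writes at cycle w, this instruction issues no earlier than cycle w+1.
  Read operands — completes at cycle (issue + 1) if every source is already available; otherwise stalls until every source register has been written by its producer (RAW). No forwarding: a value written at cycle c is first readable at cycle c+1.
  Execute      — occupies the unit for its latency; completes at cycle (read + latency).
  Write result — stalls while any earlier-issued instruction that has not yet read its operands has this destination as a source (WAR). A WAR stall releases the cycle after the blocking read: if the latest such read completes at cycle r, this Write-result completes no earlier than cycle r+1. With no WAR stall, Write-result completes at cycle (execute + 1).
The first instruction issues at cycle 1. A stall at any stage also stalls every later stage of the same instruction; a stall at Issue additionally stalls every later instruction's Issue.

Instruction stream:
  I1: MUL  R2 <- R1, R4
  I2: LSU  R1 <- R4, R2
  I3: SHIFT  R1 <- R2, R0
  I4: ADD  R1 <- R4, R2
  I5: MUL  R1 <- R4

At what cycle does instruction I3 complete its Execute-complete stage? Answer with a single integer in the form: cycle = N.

c1: I1 issues→MUL
c2: I1 reads; I2 issues→LSU
c8: I1 exec-done
c9: I1 writes R2
c10: I2 reads
c11: I2 exec-done
c12: I2 writes R1
c13: I3 issues→SHIFT
c14: I3 reads
c15: I3 exec-done
c16: I3 writes R1
c17: I4 issues→ADD
c18: I4 reads
c20: I4 exec-done
c21: I4 writes R1
c22: I5 issues→MUL
c23: I5 reads
c29: I5 exec-done
c30: I5 writes R1

cycle = 15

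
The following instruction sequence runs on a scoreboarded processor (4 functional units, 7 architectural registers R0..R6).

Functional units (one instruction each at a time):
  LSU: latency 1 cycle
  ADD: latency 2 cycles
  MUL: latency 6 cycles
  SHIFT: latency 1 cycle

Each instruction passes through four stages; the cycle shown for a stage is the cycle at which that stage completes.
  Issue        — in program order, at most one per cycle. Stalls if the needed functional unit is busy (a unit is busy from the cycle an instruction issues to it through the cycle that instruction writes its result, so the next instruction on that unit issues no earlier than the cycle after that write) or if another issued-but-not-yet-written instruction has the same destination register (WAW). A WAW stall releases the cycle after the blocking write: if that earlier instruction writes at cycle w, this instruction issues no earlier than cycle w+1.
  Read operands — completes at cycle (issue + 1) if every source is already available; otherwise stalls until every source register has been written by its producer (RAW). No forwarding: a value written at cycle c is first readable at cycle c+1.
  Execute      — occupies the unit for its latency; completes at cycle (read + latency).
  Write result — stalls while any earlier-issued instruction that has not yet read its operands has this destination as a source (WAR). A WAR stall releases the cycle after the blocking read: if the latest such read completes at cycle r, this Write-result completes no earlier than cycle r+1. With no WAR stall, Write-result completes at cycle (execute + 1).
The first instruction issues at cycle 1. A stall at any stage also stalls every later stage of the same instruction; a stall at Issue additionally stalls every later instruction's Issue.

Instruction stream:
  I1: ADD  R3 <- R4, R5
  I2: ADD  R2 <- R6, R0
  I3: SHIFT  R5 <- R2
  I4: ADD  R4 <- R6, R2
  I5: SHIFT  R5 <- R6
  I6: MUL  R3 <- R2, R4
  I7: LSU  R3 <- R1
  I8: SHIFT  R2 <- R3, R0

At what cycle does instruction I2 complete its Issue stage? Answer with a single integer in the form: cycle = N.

c1: I1→ADD
c2: I1 RO
c4: I1 EX
c5: I1 WR R3
c6: I2→ADD
c7: I2 RO | I3→SHIFT
c9: I2 EX
c10: I2 WR R2
c11: I3 RO | I4→ADD
c12: I3 EX | I4 RO
c13: I3 WR R5
c14: I4 EX | I5→SHIFT
c15: I4 WR R4 | I5 RO | I6→MUL
c16: I5 EX | I6 RO
c17: I5 WR R5
c22: I6 EX
c23: I6 WR R3
c24: I7→LSU
c25: I7 RO | I8→SHIFT
c26: I7 EX
c27: I7 WR R3
c28: I8 RO
c29: I8 EX
c30: I8 WR R2

cycle = 6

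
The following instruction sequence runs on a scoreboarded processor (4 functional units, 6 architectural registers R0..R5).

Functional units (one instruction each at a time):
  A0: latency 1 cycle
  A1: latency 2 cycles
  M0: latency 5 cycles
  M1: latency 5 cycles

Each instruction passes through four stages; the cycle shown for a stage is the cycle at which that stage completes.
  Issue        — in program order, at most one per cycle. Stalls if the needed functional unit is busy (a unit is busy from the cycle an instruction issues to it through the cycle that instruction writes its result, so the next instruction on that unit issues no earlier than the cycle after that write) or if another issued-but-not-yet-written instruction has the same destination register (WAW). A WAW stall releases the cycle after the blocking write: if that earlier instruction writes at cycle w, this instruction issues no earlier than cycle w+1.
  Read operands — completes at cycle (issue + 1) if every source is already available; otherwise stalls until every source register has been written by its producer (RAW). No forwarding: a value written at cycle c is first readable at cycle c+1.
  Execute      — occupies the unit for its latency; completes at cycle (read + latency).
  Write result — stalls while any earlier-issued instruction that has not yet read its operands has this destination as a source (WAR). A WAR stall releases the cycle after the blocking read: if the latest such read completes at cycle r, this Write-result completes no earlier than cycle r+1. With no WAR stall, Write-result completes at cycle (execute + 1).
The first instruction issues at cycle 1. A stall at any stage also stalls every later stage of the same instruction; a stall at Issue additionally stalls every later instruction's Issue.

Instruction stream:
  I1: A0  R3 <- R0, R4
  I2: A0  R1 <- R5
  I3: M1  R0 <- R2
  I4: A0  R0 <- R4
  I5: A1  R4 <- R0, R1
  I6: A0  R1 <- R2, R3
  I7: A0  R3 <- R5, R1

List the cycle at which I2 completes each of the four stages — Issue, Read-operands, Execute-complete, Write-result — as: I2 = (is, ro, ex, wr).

I2 = (5, 6, 7, 8)

cycle 1: I1 issues→A0
cycle 2: I1 reads
cycle 3: I1 exec-done
cycle 4: I1 writes R3
cycle 5: I2 issues→A0
cycle 6: I2 reads, I3 issues→M1
cycle 7: I2 exec-done, I3 reads
cycle 8: I2 writes R1
cycle 12: I3 exec-done
cycle 13: I3 writes R0
cycle 14: I4 issues→A0
cycle 15: I4 reads, I5 issues→A1
cycle 16: I4 exec-done
cycle 17: I4 writes R0
cycle 18: I5 reads, I6 issues→A0
cycle 19: I6 reads
cycle 20: I5 exec-done, I6 exec-done
cycle 21: I5 writes R4, I6 writes R1
cycle 22: I7 issues→A0
cycle 23: I7 reads
cycle 24: I7 exec-done
cycle 25: I7 writes R3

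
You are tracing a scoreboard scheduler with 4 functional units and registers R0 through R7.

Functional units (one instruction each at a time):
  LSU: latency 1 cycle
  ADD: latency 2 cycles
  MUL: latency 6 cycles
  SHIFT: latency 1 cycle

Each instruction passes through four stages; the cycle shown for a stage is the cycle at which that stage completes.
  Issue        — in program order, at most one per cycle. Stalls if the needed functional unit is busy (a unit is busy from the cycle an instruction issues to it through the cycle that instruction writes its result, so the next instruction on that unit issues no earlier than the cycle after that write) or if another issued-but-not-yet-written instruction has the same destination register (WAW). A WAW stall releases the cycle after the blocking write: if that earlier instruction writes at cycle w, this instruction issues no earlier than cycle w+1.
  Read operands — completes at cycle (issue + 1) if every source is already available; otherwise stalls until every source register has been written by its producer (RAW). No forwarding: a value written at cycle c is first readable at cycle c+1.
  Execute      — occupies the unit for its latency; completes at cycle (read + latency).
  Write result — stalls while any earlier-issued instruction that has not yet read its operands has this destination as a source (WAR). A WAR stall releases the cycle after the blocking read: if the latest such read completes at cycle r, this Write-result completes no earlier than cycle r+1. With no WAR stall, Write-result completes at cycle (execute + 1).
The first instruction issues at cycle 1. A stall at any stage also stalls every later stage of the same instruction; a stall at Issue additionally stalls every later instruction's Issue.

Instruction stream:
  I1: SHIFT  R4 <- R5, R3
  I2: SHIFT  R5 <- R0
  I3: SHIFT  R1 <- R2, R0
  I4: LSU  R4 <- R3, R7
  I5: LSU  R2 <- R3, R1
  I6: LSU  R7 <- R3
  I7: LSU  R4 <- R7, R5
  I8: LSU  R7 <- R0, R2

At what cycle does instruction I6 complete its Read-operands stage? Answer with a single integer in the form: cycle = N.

t=1  issue I1 (SHIFT)
t=2  I1 read-ops
t=3  I1 finished on SHIFT
t=4  I1→R4
t=5  issue I2 (SHIFT)
t=6  I2 read-ops
t=7  I2 finished on SHIFT
t=8  I2→R5
t=9  issue I3 (SHIFT)
t=10  I3 read-ops; issue I4 (LSU)
t=11  I3 finished on SHIFT; I4 read-ops
t=12  I3→R1; I4 finished on LSU
t=13  I4→R4
t=14  issue I5 (LSU)
t=15  I5 read-ops
t=16  I5 finished on LSU
t=17  I5→R2
t=18  issue I6 (LSU)
t=19  I6 read-ops
t=20  I6 finished on LSU
t=21  I6→R7
t=22  issue I7 (LSU)
t=23  I7 read-ops
t=24  I7 finished on LSU
t=25  I7→R4
t=26  issue I8 (LSU)
t=27  I8 read-ops
t=28  I8 finished on LSU
t=29  I8→R7

cycle = 19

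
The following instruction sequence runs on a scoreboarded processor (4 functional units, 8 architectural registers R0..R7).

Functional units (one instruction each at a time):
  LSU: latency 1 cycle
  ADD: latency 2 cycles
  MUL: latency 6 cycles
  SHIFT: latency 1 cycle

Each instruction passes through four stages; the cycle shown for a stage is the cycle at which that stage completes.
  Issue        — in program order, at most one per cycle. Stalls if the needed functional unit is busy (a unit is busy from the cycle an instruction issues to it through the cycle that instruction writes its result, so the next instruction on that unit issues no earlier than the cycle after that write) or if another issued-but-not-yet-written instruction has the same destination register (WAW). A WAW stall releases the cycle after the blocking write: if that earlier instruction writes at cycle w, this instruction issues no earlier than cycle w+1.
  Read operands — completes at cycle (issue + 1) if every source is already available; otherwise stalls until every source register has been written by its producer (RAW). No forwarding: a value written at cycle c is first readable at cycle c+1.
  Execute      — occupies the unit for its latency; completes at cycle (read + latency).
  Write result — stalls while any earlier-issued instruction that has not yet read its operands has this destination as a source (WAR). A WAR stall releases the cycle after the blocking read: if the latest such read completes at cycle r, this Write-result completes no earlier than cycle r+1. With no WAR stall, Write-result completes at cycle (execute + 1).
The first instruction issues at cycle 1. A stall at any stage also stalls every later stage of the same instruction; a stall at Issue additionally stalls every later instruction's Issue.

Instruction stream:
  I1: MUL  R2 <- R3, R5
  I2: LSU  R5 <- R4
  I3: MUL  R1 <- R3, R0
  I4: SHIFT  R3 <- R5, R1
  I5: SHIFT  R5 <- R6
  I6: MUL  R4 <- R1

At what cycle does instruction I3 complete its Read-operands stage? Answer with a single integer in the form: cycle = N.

cycle = 11

  I1 | 1 | 2 | 8 | 9
  I2 | 2 | 3 | 4 | 5
  I3 | 10 | 11 | 17 | 18   struct: MUL busy until I1 writes@9
  I4 | 11 | 19 | 20 | 21   RAW R1: wait I3 write@18
  I5 | 22 | 23 | 24 | 25   struct: SHIFT busy until I4 writes@21
  I6 | 23 | 24 | 30 | 31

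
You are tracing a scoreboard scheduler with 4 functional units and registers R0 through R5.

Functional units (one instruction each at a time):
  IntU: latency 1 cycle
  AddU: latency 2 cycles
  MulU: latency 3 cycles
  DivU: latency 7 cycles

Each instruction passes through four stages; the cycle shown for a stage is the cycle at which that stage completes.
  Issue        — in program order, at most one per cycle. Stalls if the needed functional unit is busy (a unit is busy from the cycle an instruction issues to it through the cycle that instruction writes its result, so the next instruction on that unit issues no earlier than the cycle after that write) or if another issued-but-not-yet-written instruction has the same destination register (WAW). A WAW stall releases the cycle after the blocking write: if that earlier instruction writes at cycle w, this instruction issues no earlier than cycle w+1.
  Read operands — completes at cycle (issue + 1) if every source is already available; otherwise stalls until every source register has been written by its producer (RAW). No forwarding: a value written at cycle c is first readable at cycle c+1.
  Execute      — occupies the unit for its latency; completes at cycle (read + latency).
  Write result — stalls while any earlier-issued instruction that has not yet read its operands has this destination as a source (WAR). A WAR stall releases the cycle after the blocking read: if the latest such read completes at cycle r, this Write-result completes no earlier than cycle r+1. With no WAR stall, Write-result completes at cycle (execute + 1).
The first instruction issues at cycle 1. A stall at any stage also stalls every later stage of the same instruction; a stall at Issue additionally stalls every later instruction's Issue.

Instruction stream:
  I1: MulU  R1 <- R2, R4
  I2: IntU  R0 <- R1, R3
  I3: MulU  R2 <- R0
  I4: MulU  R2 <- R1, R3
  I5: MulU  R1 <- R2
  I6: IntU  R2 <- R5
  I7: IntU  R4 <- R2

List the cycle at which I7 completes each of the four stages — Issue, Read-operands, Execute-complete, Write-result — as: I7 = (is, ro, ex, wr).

[1] I1 dispatched to MulU
[2] I1 operands ready · I2 dispatched to IntU
[5] I1 complete
[6] R1←I1
[7] I2 operands ready · I3 dispatched to MulU
[8] I2 complete
[9] R0←I2
[10] I3 operands ready
[13] I3 complete
[14] R2←I3
[15] I4 dispatched to MulU
[16] I4 operands ready
[19] I4 complete
[20] R2←I4
[21] I5 dispatched to MulU
[22] I5 operands ready · I6 dispatched to IntU
[23] I6 operands ready
[24] I6 complete
[25] I5 complete · R2←I6
[26] R1←I5 · I7 dispatched to IntU
[27] I7 operands ready
[28] I7 complete
[29] R4←I7

I7 = (26, 27, 28, 29)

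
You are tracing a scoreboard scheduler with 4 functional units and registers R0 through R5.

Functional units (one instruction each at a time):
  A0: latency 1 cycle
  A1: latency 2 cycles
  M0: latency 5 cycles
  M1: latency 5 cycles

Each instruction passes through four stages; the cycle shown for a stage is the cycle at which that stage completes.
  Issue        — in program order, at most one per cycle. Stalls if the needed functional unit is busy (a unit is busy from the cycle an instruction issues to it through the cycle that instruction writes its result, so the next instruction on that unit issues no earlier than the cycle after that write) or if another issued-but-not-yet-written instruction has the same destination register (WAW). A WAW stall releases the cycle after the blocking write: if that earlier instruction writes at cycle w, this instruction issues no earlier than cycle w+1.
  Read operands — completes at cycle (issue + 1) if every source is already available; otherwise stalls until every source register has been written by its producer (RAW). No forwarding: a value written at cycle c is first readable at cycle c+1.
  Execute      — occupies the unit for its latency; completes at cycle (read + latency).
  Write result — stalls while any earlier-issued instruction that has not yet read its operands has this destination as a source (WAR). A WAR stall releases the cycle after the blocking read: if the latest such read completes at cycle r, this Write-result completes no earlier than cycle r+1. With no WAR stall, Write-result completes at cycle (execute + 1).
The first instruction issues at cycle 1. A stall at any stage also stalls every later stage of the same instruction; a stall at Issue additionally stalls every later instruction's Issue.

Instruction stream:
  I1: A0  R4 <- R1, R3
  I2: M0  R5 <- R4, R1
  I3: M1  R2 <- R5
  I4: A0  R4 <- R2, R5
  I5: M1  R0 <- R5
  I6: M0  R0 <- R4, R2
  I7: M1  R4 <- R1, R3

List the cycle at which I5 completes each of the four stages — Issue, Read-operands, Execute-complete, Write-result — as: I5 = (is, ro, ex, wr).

I5 = (19, 20, 25, 26)

I1  is:1  ro:2  ex:3  wr:4
I2  is:2  ro:5  ex:10  wr:11  — RAW R4: wait I1 write@4
I3  is:3  ro:12  ex:17  wr:18  — RAW R5: wait I2 write@11
I4  is:5  ro:19  ex:20  wr:21  — struct: A0 busy until I1 writes@4, RAW R2: wait I3 write@18
I5  is:19  ro:20  ex:25  wr:26  — struct: M1 busy until I3 writes@18
I6  is:27  ro:28  ex:33  wr:34  — WAW R0: wait I5 write@26
I7  is:28  ro:29  ex:34  wr:35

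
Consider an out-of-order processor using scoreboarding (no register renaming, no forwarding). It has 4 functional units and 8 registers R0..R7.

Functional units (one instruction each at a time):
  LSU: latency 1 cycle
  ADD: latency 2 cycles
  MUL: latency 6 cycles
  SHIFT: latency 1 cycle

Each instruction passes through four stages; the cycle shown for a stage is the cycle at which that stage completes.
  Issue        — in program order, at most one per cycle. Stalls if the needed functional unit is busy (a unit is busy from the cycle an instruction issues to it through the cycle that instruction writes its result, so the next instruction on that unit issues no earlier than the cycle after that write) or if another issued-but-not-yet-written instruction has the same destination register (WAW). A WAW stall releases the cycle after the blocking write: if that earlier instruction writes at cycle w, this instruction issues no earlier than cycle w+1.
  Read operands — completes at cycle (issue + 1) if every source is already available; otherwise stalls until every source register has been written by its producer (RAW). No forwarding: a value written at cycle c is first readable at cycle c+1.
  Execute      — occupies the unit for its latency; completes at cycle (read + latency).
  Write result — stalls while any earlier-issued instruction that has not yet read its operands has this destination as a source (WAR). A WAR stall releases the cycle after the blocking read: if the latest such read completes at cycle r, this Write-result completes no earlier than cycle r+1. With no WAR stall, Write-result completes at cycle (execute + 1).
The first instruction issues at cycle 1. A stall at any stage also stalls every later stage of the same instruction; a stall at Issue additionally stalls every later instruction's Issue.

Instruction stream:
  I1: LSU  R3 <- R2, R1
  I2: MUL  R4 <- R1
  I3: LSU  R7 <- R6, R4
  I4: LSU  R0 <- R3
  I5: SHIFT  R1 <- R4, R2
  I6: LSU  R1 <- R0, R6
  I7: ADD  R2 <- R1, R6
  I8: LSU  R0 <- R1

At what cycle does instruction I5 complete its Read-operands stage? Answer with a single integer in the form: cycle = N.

  I1 | 1 | 2 | 3 | 4
  I2 | 2 | 3 | 9 | 10
  I3 | 5 | 11 | 12 | 13   struct: LSU busy until I1 writes@4 · RAW R4: wait I2 write@10
  I4 | 14 | 15 | 16 | 17   struct: LSU busy until I3 writes@13
  I5 | 15 | 16 | 17 | 18
  I6 | 19 | 20 | 21 | 22   WAW R1: wait I5 write@18
  I7 | 20 | 23 | 25 | 26   RAW R1: wait I6 write@22
  I8 | 23 | 24 | 25 | 26   struct: LSU busy until I6 writes@22

cycle = 16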